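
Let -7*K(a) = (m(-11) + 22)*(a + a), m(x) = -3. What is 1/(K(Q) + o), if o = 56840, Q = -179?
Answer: 7/404682 ≈ 1.7298e-5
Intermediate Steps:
K(a) = -38*a/7 (K(a) = -(-3 + 22)*(a + a)/7 = -19*2*a/7 = -38*a/7)
1/(K(Q) + o) = 1/(-38/7*(-179) + 56840) = 1/(6802/7 + 56840) = 1/(404682/7) = 7/404682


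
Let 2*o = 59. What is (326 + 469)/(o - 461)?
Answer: -1590/863 ≈ -1.8424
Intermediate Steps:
o = 59/2 (o = (1/2)*59 = 59/2 ≈ 29.500)
(326 + 469)/(o - 461) = (326 + 469)/(59/2 - 461) = 795/(-863/2) = 795*(-2/863) = -1590/863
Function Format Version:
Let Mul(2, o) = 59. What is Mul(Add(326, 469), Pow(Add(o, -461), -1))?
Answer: Rational(-1590, 863) ≈ -1.8424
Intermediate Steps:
o = Rational(59, 2) (o = Mul(Rational(1, 2), 59) = Rational(59, 2) ≈ 29.500)
Mul(Add(326, 469), Pow(Add(o, -461), -1)) = Mul(Add(326, 469), Pow(Add(Rational(59, 2), -461), -1)) = Mul(795, Pow(Rational(-863, 2), -1)) = Mul(795, Rational(-2, 863)) = Rational(-1590, 863)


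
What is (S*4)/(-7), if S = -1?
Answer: 4/7 ≈ 0.57143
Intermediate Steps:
(S*4)/(-7) = -1*4/(-7) = -4*(-⅐) = 4/7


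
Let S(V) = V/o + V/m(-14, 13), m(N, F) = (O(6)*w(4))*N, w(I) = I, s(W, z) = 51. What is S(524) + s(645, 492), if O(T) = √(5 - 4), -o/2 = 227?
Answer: 128673/3178 ≈ 40.489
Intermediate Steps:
o = -454 (o = -2*227 = -454)
O(T) = 1 (O(T) = √1 = 1)
m(N, F) = 4*N (m(N, F) = (1*4)*N = 4*N)
S(V) = -255*V/12712 (S(V) = V/(-454) + V/((4*(-14))) = V*(-1/454) + V/(-56) = -V/454 + V*(-1/56) = -V/454 - V/56 = -255*V/12712)
S(524) + s(645, 492) = -255/12712*524 + 51 = -33405/3178 + 51 = 128673/3178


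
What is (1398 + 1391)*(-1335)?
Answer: -3723315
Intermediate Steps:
(1398 + 1391)*(-1335) = 2789*(-1335) = -3723315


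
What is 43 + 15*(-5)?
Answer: -32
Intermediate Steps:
43 + 15*(-5) = 43 - 75 = -32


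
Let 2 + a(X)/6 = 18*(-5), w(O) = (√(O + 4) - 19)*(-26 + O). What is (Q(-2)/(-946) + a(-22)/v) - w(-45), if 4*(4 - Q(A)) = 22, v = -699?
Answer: -594338937/440836 + 71*I*√41 ≈ -1348.2 + 454.62*I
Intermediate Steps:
Q(A) = -3/2 (Q(A) = 4 - ¼*22 = 4 - 11/2 = -3/2)
w(O) = (-26 + O)*(-19 + √(4 + O)) (w(O) = (√(4 + O) - 19)*(-26 + O) = (-19 + √(4 + O))*(-26 + O) = (-26 + O)*(-19 + √(4 + O)))
a(X) = -552 (a(X) = -12 + 6*(18*(-5)) = -12 + 6*(-90) = -12 - 540 = -552)
(Q(-2)/(-946) + a(-22)/v) - w(-45) = (-3/2/(-946) - 552/(-699)) - (494 - 26*√(4 - 45) - 19*(-45) - 45*√(4 - 45)) = (-3/2*(-1/946) - 552*(-1/699)) - (494 - 26*I*√41 + 855 - 45*I*√41) = (3/1892 + 184/233) - (494 - 26*I*√41 + 855 - 45*I*√41) = 348827/440836 - (494 - 26*I*√41 + 855 - 45*I*√41) = 348827/440836 - (1349 - 71*I*√41) = 348827/440836 + (-1349 + 71*I*√41) = -594338937/440836 + 71*I*√41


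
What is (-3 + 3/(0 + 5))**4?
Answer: 20736/625 ≈ 33.178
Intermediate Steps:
(-3 + 3/(0 + 5))**4 = (-3 + 3/5)**4 = (-12/5)**4 = 20736/625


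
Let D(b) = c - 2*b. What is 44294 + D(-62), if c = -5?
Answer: 44413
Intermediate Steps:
D(b) = -5 - 2*b
44294 + D(-62) = 44294 + (-5 - 2*(-62)) = 44294 + (-5 + 124) = 44294 + 119 = 44413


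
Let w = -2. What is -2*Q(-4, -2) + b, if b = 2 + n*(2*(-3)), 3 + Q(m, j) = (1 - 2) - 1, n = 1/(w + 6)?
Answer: 21/2 ≈ 10.500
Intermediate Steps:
n = 1/4 (n = 1/(-2 + 6) = 1/4 ≈ 0.25000)
Q(m, j) = -5 (Q(m, j) = -3 + ((1 - 2) - 1) = -3 + (-1 - 1) = -3 - 2 = -5)
b = 1/2 (b = 2 + (2*(-3))/4 = 2 + (1/4)*(-6) = 2 - 3/2 = 1/2 ≈ 0.50000)
-2*Q(-4, -2) + b = -2*(-5) + 1/2 = 10 + 1/2 = 21/2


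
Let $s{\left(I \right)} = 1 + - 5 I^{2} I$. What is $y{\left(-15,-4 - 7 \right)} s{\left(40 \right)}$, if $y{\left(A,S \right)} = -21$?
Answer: $6719979$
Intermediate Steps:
$s{\left(I \right)} = 1 - 5 I^{3}$
$y{\left(-15,-4 - 7 \right)} s{\left(40 \right)} = - 21 \left(1 - 5 \cdot 40^{3}\right) = - 21 \left(1 - 320000\right) = \left(-21\right) \left(-319999\right) = 6719979$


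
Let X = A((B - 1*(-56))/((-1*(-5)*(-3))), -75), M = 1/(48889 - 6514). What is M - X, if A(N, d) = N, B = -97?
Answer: -38608/14125 ≈ -2.7333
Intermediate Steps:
M = 1/42375 ≈ 2.3599e-5
X = 41/15 (X = (-97 - 1*(-56))/((-1*(-5)*(-3))) = (-97 + 56)/((5*(-3))) = -41/(-15) = -41*(-1/15) = 41/15 ≈ 2.7333)
M - X = 1/42375 - 1*41/15 = 1/42375 - 41/15 = -38608/14125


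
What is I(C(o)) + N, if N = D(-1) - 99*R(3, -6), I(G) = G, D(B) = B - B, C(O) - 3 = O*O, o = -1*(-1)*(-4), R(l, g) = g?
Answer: 613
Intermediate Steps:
o = -4 (o = 1*(-4) = -4)
C(O) = 3 + O² (C(O) = 3 + O*O = 3 + O²)
D(B) = 0
N = 594 (N = 0 - 99*(-6) = 0 + 594 = 594)
I(C(o)) + N = (3 + (-4)²) + 594 = (3 + 16) + 594 = 19 + 594 = 613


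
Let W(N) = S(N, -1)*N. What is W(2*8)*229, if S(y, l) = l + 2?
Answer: 3664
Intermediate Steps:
S(y, l) = 2 + l
W(N) = N (W(N) = (2 - 1)*N = 1*N = N)
W(2*8)*229 = (2*8)*229 = 16*229 = 3664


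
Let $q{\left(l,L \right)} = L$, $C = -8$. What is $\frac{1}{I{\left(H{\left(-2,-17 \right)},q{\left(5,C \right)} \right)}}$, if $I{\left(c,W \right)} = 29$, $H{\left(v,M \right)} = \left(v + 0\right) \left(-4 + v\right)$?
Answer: $\frac{1}{29} \approx 0.034483$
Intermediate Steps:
$H{\left(v,M \right)} = v \left(-4 + v\right)$
$\frac{1}{I{\left(H{\left(-2,-17 \right)},q{\left(5,C \right)} \right)}} = \frac{1}{29}$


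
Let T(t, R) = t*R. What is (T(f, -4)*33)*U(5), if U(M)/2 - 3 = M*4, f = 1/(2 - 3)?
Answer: 6072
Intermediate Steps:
f = -1 (f = 1/(-1) = -1)
U(M) = 6 + 8*M (U(M) = 6 + 2*(M*4) = 6 + 2*(4*M) = 6 + 8*M)
T(t, R) = R*t
(T(f, -4)*33)*U(5) = (-4*(-1)*33)*(6 + 8*5) = (4*33)*(6 + 40) = 132*46 = 6072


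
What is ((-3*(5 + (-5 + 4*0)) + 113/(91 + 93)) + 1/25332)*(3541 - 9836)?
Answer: -4505174125/1165272 ≈ -3866.2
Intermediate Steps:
((-3*(5 + (-5 + 4*0)) + 113/(91 + 93)) + 1/25332)*(3541 - 9836) = ((-3*(5 + (-5 + 0)) + 113/184) + 1/25332)*(-6295) = ((-3*(5 - 5) + 113*(1/184)) + 1/25332)*(-6295) = ((-3*0 + 113/184) + 1/25332)*(-6295) = ((0 + 113/184) + 1/25332)*(-6295) = (113/184 + 1/25332)*(-6295) = (715675/1165272)*(-6295) = -4505174125/1165272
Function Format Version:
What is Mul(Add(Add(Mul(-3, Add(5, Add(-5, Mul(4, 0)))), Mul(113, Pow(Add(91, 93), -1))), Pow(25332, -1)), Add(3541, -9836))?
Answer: Rational(-4505174125, 1165272) ≈ -3866.2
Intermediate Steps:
Mul(Add(Add(Mul(-3, Add(5, Add(-5, Mul(4, 0)))), Mul(113, Pow(Add(91, 93), -1))), Pow(25332, -1)), Add(3541, -9836)) = Mul(Add(Add(Mul(-3, Add(5, Add(-5, 0))), Mul(113, Pow(184, -1))), Rational(1, 25332)), -6295) = Mul(Add(Add(Mul(-3, Add(5, -5)), Mul(113, Rational(1, 184))), Rational(1, 25332)), -6295) = Mul(Add(Add(Mul(-3, 0), Rational(113, 184)), Rational(1, 25332)), -6295) = Mul(Add(Add(0, Rational(113, 184)), Rational(1, 25332)), -6295) = Mul(Add(Rational(113, 184), Rational(1, 25332)), -6295) = Mul(Rational(715675, 1165272), -6295) = Rational(-4505174125, 1165272)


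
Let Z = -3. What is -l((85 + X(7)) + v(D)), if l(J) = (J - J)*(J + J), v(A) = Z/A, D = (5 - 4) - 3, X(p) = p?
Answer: 0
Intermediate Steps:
D = -2 (D = 1 - 3 = -2)
v(A) = -3/A
l(J) = 0 (l(J) = 0*(2*J) = 0)
-l((85 + X(7)) + v(D)) = -1*0 = 0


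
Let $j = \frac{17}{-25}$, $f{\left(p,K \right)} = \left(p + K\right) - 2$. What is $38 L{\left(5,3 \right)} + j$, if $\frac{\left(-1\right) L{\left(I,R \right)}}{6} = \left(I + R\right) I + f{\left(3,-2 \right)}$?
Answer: $- \frac{222317}{25} \approx -8892.7$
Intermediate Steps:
$f{\left(p,K \right)} = -2 + K + p$ ($f{\left(p,K \right)} = \left(K + p\right) - 2 = -2 + K + p$)
$j = - \frac{17}{25}$ ($j = 17 \left(- \frac{1}{25}\right) = - \frac{17}{25} \approx -0.68$)
$L{\left(I,R \right)} = 6 - 6 I \left(I + R\right)$ ($L{\left(I,R \right)} = - 6 \left(\left(I + R\right) I - 1\right) = - 6 \left(I \left(I + R\right) - 1\right) = - 6 \left(-1 + I \left(I + R\right)\right) = 6 - 6 I \left(I + R\right)$)
$38 L{\left(5,3 \right)} + j = 38 \left(6 - 6 \cdot 5^{2} - 30 \cdot 3\right) - \frac{17}{25} = 38 \left(6 - 150 - 90\right) - \frac{17}{25} = 38 \left(-234\right) - \frac{17}{25} = -8892 - \frac{17}{25} = - \frac{222317}{25}$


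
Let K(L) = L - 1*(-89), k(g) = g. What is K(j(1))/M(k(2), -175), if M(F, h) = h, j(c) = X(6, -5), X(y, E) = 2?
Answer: -13/25 ≈ -0.52000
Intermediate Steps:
j(c) = 2
K(L) = 89 + L (K(L) = L + 89 = 89 + L)
K(j(1))/M(k(2), -175) = (89 + 2)/(-175) = 91*(-1/175) = -13/25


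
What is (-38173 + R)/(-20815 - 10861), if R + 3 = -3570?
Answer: 20873/15838 ≈ 1.3179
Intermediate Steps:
R = -3573 (R = -3 - 3570 = -3573)
(-38173 + R)/(-20815 - 10861) = (-38173 - 3573)/(-20815 - 10861) = -41746/(-31676) = -41746*(-1/31676) = 20873/15838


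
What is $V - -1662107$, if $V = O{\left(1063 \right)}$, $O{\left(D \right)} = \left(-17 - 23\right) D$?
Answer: $1619587$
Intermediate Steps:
$O{\left(D \right)} = - 40 D$
$V = -42520$ ($V = \left(-40\right) 1063 = -42520$)
$V - -1662107 = -42520 - -1662107 = -42520 + 1662107 = 1619587$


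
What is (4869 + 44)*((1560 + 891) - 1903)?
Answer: 2692324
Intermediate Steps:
(4869 + 44)*((1560 + 891) - 1903) = 4913*(2451 - 1903) = 4913*548 = 2692324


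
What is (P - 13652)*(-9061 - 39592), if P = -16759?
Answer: 1479586383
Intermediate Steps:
(P - 13652)*(-9061 - 39592) = (-16759 - 13652)*(-9061 - 39592) = -30411*(-48653) = 1479586383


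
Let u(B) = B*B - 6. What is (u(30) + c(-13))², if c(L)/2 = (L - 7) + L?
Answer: 685584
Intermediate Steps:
c(L) = -14 + 4*L (c(L) = 2*((L - 7) + L) = 2*((-7 + L) + L) = 2*(-7 + 2*L) = -14 + 4*L)
u(B) = -6 + B² (u(B) = B² - 6 = -6 + B²)
(u(30) + c(-13))² = ((-6 + 30²) + (-14 + 4*(-13)))² = ((-6 + 900) + (-14 - 52))² = (894 - 66)² = 828² = 685584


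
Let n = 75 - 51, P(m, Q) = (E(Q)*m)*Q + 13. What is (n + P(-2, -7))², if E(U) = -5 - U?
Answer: 4225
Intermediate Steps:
P(m, Q) = 13 + Q*m*(-5 - Q) (P(m, Q) = ((-5 - Q)*m)*Q + 13 = (m*(-5 - Q))*Q + 13 = Q*m*(-5 - Q) + 13 = 13 + Q*m*(-5 - Q))
n = 24
(n + P(-2, -7))² = (24 + (13 - 1*(-7)*(-2)*(5 - 7)))² = (24 + (13 - 1*(-7)*(-2)*(-2)))² = (24 + (13 + 28))² = (24 + 41)² = 65² = 4225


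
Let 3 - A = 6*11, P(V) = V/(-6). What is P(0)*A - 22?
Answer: -22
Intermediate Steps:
P(V) = -V/6 (P(V) = V*(-⅙) = -V/6)
A = -63 (A = 3 - 6*11 = 3 - 1*66 = 3 - 66 = -63)
P(0)*A - 22 = -⅙*0*(-63) - 22 = 0*(-63) - 22 = 0 - 22 = -22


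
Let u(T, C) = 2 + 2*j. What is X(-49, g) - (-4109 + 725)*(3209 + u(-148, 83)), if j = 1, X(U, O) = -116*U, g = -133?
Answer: 10878476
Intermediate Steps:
u(T, C) = 4 (u(T, C) = 2 + 2*1 = 2 + 2 = 4)
X(-49, g) - (-4109 + 725)*(3209 + u(-148, 83)) = -116*(-49) - (-4109 + 725)*(3209 + 4) = 5684 - (-3384)*3213 = 5684 - 1*(-10872792) = 5684 + 10872792 = 10878476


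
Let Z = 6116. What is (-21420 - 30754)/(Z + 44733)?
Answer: -52174/50849 ≈ -1.0261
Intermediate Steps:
(-21420 - 30754)/(Z + 44733) = (-21420 - 30754)/(6116 + 44733) = -52174/50849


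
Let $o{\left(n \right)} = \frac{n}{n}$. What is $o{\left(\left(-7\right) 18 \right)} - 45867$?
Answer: $-45866$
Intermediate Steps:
$o{\left(n \right)} = 1$
$o{\left(\left(-7\right) 18 \right)} - 45867 = 1 - 45867 = -45866$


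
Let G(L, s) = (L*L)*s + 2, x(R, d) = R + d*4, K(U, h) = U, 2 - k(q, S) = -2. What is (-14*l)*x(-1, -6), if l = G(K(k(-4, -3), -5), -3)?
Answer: -16100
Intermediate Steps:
k(q, S) = 4 (k(q, S) = 2 - 1*(-2) = 2 + 2 = 4)
x(R, d) = R + 4*d
G(L, s) = 2 + s*L² (G(L, s) = L²*s + 2 = s*L² + 2 = 2 + s*L²)
l = -46 (l = 2 - 3*4² = 2 - 3*16 = 2 - 48 = -46)
(-14*l)*x(-1, -6) = (-14*(-46))*(-1 + 4*(-6)) = 644*(-1 - 24) = 644*(-25) = -16100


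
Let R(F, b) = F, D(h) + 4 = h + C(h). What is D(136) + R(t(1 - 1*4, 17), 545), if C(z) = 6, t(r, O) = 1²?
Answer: 139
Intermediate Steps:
t(r, O) = 1
D(h) = 2 + h (D(h) = -4 + (h + 6) = -4 + (6 + h) = 2 + h)
D(136) + R(t(1 - 1*4, 17), 545) = (2 + 136) + 1 = 138 + 1 = 139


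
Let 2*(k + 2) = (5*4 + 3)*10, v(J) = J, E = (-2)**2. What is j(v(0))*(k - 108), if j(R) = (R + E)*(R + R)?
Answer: 0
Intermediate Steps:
E = 4
k = 113 (k = -2 + ((5*4 + 3)*10)/2 = -2 + ((20 + 3)*10)/2 = -2 + (23*10)/2 = -2 + (1/2)*230 = -2 + 115 = 113)
j(R) = 2*R*(4 + R) (j(R) = (R + 4)*(R + R) = (4 + R)*(2*R) = 2*R*(4 + R))
j(v(0))*(k - 108) = (2*0*(4 + 0))*(113 - 108) = (2*0*4)*5 = 0*5 = 0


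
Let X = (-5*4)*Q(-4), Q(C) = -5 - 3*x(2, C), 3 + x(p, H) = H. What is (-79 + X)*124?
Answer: -49476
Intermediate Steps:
x(p, H) = -3 + H
Q(C) = 4 - 3*C (Q(C) = -5 - 3*(-3 + C) = -5 + (9 - 3*C) = 4 - 3*C)
X = -320 (X = (-5*4)*(4 - 3*(-4)) = -20*(4 + 12) = -20*16 = -320)
(-79 + X)*124 = (-79 - 320)*124 = -399*124 = -49476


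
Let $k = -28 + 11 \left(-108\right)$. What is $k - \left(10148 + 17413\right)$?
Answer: $-28777$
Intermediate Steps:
$k = -1216$ ($k = -28 - 1188 = -1216$)
$k - \left(10148 + 17413\right) = -1216 - \left(10148 + 17413\right) = -1216 - 27561 = -28777$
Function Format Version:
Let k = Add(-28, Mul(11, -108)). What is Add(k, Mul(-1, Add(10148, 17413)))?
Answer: -28777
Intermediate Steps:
k = -1216 (k = Add(-28, -1188) = -1216)
Add(k, Mul(-1, Add(10148, 17413))) = Add(-1216, Mul(-1, Add(10148, 17413))) = Add(-1216, Mul(-1, 27561)) = Add(-1216, -27561) = -28777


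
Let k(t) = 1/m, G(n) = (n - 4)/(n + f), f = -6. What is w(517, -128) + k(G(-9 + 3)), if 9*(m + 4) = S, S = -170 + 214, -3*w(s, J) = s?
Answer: -4109/24 ≈ -171.21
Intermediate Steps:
w(s, J) = -s/3
S = 44
m = 8/9 (m = -4 + (⅑)*44 = -4 + 44/9 = 8/9 ≈ 0.88889)
G(n) = (-4 + n)/(-6 + n) (G(n) = (n - 4)/(n - 6) = (-4 + n)/(-6 + n))
k(t) = 9/8 (k(t) = 1/(8/9) = 9/8)
w(517, -128) + k(G(-9 + 3)) = -⅓*517 + 9/8 = -517/3 + 9/8 = -4109/24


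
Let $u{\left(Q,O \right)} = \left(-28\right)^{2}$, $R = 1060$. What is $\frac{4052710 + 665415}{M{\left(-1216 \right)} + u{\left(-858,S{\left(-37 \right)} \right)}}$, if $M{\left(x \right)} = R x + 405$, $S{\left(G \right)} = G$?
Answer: $- \frac{4718125}{1287771} \approx -3.6638$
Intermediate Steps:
$M{\left(x \right)} = 405 + 1060 x$ ($M{\left(x \right)} = 1060 x + 405 = 405 + 1060 x$)
$u{\left(Q,O \right)} = 784$
$\frac{4052710 + 665415}{M{\left(-1216 \right)} + u{\left(-858,S{\left(-37 \right)} \right)}} = \frac{4052710 + 665415}{\left(405 + 1060 \left(-1216\right)\right) + 784} = \frac{4718125}{\left(405 - 1288960\right) + 784} = \frac{4718125}{-1288555 + 784} = \frac{4718125}{-1287771} = 4718125 \left(- \frac{1}{1287771}\right) = - \frac{4718125}{1287771}$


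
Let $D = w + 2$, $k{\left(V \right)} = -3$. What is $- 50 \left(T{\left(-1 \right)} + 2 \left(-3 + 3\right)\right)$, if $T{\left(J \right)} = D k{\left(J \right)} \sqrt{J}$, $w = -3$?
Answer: $- 150 i \approx - 150.0 i$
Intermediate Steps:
$D = -1$ ($D = -3 + 2 = -1$)
$T{\left(J \right)} = 3 \sqrt{J}$ ($T{\left(J \right)} = - \left(-3\right) \sqrt{J} = 3 \sqrt{J}$)
$- 50 \left(T{\left(-1 \right)} + 2 \left(-3 + 3\right)\right) = - 50 \left(3 \sqrt{-1} + 2 \left(-3 + 3\right)\right) = - 50 \left(3 i + 2 \cdot 0\right) = - 50 \left(3 i + 0\right) = - 50 \cdot 3 i = - 150 i$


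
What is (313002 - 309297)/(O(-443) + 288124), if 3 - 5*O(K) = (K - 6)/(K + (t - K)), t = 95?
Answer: 586625/45619878 ≈ 0.012859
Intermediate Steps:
O(K) = 291/475 - K/475 (O(K) = 3/5 - (K - 6)/(5*(K + (95 - K))) = 3/5 - (-6 + K)/(5*95) = 3/5 - (-6/95 + K/95)/5 = 3/5 + (6/475 - K/475) = 291/475 - K/475)
(313002 - 309297)/(O(-443) + 288124) = (313002 - 309297)/((291/475 - 1/475*(-443)) + 288124) = 3705/((291/475 + 443/475) + 288124) = 3705/(734/475 + 288124) = 3705/(136859634/475) = 3705*(475/136859634) = 586625/45619878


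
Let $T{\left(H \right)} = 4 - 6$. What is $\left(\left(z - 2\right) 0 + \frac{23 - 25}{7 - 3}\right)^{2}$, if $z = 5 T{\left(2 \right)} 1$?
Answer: $\frac{1}{4} \approx 0.25$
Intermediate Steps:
$T{\left(H \right)} = -2$ ($T{\left(H \right)} = 4 - 6 = -2$)
$z = -10$ ($z = 5 \left(-2\right) 1 = \left(-10\right) 1 = -10$)
$\left(\left(z - 2\right) 0 + \frac{23 - 25}{7 - 3}\right)^{2} = \left(\left(-10 - 2\right) 0 + \frac{23 - 25}{7 - 3}\right)^{2} = \left(\left(-12\right) 0 - \frac{2}{4}\right)^{2} = \left(0 - \frac{1}{2}\right)^{2} = \left(- \frac{1}{2}\right)^{2} = \frac{1}{4}$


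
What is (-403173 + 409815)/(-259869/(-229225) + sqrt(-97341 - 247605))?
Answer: 131884595956350/6041648288696137 - 116332638783750*I*sqrt(344946)/6041648288696137 ≈ 0.021829 - 11.309*I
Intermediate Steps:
(-403173 + 409815)/(-259869/(-229225) + sqrt(-97341 - 247605)) = 6642/(-259869*(-1/229225) + sqrt(-344946)) = 6642/(259869/229225 + I*sqrt(344946))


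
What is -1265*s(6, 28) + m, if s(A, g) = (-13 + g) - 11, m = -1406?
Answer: -6466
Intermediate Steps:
s(A, g) = -24 + g
-1265*s(6, 28) + m = -1265*(-24 + 28) - 1406 = -1265*4 - 1406 = -5060 - 1406 = -6466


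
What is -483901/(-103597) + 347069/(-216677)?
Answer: 68894909784/22447087169 ≈ 3.0692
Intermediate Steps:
-483901/(-103597) + 347069/(-216677) = -483901*(-1/103597) + 347069*(-1/216677) = 483901/103597 - 347069/216677 = 68894909784/22447087169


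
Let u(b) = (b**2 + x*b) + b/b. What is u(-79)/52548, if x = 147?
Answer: -5371/52548 ≈ -0.10221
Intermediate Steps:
u(b) = 1 + b**2 + 147*b (u(b) = (b**2 + 147*b) + b/b = (b**2 + 147*b) + 1 = 1 + b**2 + 147*b)
u(-79)/52548 = (1 + (-79)**2 + 147*(-79))/52548 = (1 + 6241 - 11613)*(1/52548) = -5371*1/52548 = -5371/52548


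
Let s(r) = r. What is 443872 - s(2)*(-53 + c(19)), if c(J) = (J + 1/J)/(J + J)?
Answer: 160275696/361 ≈ 4.4398e+5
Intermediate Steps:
c(J) = (J + 1/J)/(2*J) (c(J) = (J + 1/J)/((2*J)) = (J + 1/J)*(1/(2*J)) = (J + 1/J)/(2*J))
443872 - s(2)*(-53 + c(19)) = 443872 - 2*(-53 + (1/2)*(1 + 19**2)/19**2) = 443872 - 2*(-53 + (1/2)*(1/361)*(1 + 361)) = 443872 - 2*(-53 + (1/2)*(1/361)*362) = 443872 - 2*(-53 + 181/361) = 443872 - 2*(-18952)/361 = 443872 - 1*(-37904/361) = 443872 + 37904/361 = 160275696/361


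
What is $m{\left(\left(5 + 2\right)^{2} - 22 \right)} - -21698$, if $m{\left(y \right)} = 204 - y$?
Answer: $21875$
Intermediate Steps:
$m{\left(\left(5 + 2\right)^{2} - 22 \right)} - -21698 = \left(204 - \left(\left(5 + 2\right)^{2} - 22\right)\right) - -21698 = \left(204 - \left(7^{2} - 22\right)\right) + 21698 = \left(204 - \left(49 - 22\right)\right) + 21698 = \left(204 - 27\right) + 21698 = 177 + 21698 = 21875$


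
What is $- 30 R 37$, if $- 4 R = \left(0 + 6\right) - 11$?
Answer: $- \frac{2775}{2} \approx -1387.5$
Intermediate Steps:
$R = \frac{5}{4}$ ($R = - \frac{\left(0 + 6\right) - 11}{4} = - \frac{6 - 11}{4} = \left(- \frac{1}{4}\right) \left(-5\right) = \frac{5}{4} \approx 1.25$)
$- 30 R 37 = \left(-30\right) \frac{5}{4} \cdot 37 = \left(- \frac{75}{2}\right) 37 = - \frac{2775}{2}$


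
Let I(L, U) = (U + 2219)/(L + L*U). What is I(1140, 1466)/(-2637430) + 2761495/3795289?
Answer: 2436072243209508607/3348040897584200520 ≈ 0.72761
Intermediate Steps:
I(L, U) = (2219 + U)/(L + L*U)
I(1140, 1466)/(-2637430) + 2761495/3795289 = ((2219 + 1466)/(1140*(1 + 1466)))/(-2637430) + 2761495/3795289 = ((1/1140)*3685/1467)*(-1/2637430) + 2761495*(1/3795289) = ((1/1140)*(1/1467)*3685)*(-1/2637430) + 2761495/3795289 = (737/334476)*(-1/2637430) + 2761495/3795289 = -737/882157036680 + 2761495/3795289 = 2436072243209508607/3348040897584200520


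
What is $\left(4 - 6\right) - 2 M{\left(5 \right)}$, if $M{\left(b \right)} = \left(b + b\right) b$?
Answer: $-102$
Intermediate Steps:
$M{\left(b \right)} = 2 b^{2}$ ($M{\left(b \right)} = 2 b b = 2 b^{2}$)
$\left(4 - 6\right) - 2 M{\left(5 \right)} = \left(4 - 6\right) - 2 \cdot 2 \cdot 5^{2} = -2 - 2 \cdot 2 \cdot 25 = -2 - 100 = -102$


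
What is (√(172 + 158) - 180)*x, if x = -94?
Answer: 16920 - 94*√330 ≈ 15212.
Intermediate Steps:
(√(172 + 158) - 180)*x = (√(172 + 158) - 180)*(-94) = (√330 - 180)*(-94) = (-180 + √330)*(-94) = 16920 - 94*√330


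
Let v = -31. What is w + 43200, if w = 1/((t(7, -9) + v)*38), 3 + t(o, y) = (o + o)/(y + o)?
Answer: 67305599/1558 ≈ 43200.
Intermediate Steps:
t(o, y) = -3 + 2*o/(o + y) (t(o, y) = -3 + (o + o)/(y + o) = -3 + (2*o)/(o + y) = -3 + 2*o/(o + y))
w = -1/1558 (w = 1/(((-1*7 - 3*(-9))/(7 - 9) - 31)*38) = 1/(((-7 + 27)/(-2) - 31)*38) = 1/((-½*20 - 31)*38) = 1/((-10 - 31)*38) = 1/(-41*38) = 1/(-1558) = -1/1558 ≈ -0.00064185)
w + 43200 = -1/1558 + 43200 = 67305599/1558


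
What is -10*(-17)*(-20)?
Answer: -3400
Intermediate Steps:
-10*(-17)*(-20) = 170*(-20) = -3400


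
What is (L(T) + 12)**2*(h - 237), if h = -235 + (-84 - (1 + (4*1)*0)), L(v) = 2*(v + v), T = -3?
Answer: 0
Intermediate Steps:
L(v) = 4*v (L(v) = 2*(2*v) = 4*v)
h = -320 (h = -235 + (-84 - (1 + 4*0)) = -235 + (-84 - (1 + 0)) = -235 + (-84 - 1*1) = -235 + (-84 - 1) = -235 - 85 = -320)
(L(T) + 12)**2*(h - 237) = (4*(-3) + 12)**2*(-320 - 237) = (-12 + 12)**2*(-557) = 0**2*(-557) = 0*(-557) = 0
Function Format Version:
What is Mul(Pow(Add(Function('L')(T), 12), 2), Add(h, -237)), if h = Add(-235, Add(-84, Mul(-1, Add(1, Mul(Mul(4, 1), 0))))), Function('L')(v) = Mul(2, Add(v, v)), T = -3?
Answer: 0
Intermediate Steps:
Function('L')(v) = Mul(4, v) (Function('L')(v) = Mul(2, Mul(2, v)) = Mul(4, v))
h = -320 (h = Add(-235, Add(-84, Mul(-1, Add(1, Mul(4, 0))))) = Add(-235, Add(-84, Mul(-1, Add(1, 0)))) = Add(-235, Add(-84, Mul(-1, 1))) = Add(-235, Add(-84, -1)) = Add(-235, -85) = -320)
Mul(Pow(Add(Function('L')(T), 12), 2), Add(h, -237)) = Mul(Pow(Add(Mul(4, -3), 12), 2), Add(-320, -237)) = Mul(Pow(Add(-12, 12), 2), -557) = Mul(Pow(0, 2), -557) = Mul(0, -557) = 0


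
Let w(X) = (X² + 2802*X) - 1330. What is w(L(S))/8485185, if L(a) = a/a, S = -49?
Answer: 491/2828395 ≈ 0.00017360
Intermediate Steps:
L(a) = 1
w(X) = -1330 + X² + 2802*X
w(L(S))/8485185 = (-1330 + 1² + 2802*1)/8485185 = (-1330 + 1 + 2802)*(1/8485185) = 1473*(1/8485185) = 491/2828395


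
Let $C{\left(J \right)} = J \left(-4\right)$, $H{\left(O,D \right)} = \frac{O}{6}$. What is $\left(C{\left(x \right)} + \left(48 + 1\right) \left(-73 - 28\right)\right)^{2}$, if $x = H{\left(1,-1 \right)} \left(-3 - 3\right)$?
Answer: $24453025$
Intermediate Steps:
$H{\left(O,D \right)} = \frac{O}{6}$ ($H{\left(O,D \right)} = O \frac{1}{6} = \frac{O}{6}$)
$x = -1$ ($x = \frac{1}{6} \cdot 1 \left(-3 - 3\right) = \frac{1}{6} \left(-6\right) = -1$)
$C{\left(J \right)} = - 4 J$
$\left(C{\left(x \right)} + \left(48 + 1\right) \left(-73 - 28\right)\right)^{2} = \left(\left(-4\right) \left(-1\right) + \left(48 + 1\right) \left(-73 - 28\right)\right)^{2} = \left(4 + 49 \left(-101\right)\right)^{2} = \left(4 - 4949\right)^{2} = \left(-4945\right)^{2} = 24453025$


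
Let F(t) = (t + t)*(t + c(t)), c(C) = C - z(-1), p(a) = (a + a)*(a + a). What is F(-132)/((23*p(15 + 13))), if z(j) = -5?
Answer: 1221/1288 ≈ 0.94798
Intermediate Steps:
p(a) = 4*a² (p(a) = (2*a)*(2*a) = 4*a²)
c(C) = 5 + C (c(C) = C - 1*(-5) = C + 5 = 5 + C)
F(t) = 2*t*(5 + 2*t) (F(t) = (t + t)*(t + (5 + t)) = (2*t)*(5 + 2*t) = 2*t*(5 + 2*t))
F(-132)/((23*p(15 + 13))) = (2*(-132)*(5 + 2*(-132)))/((23*(4*(15 + 13)²))) = (2*(-132)*(5 - 264))/((23*(4*28²))) = (2*(-132)*(-259))/((23*(4*784))) = 68376/((23*3136)) = 68376/72128 = 68376*(1/72128) = 1221/1288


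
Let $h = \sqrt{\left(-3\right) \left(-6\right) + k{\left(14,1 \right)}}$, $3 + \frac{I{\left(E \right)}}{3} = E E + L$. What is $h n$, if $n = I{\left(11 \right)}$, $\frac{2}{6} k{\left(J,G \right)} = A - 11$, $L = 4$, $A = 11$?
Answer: $1098 \sqrt{2} \approx 1552.8$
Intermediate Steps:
$I{\left(E \right)} = 3 + 3 E^{2}$ ($I{\left(E \right)} = -9 + 3 \left(E E + 4\right) = -9 + 3 \left(E^{2} + 4\right) = -9 + 3 \left(4 + E^{2}\right) = -9 + \left(12 + 3 E^{2}\right) = 3 + 3 E^{2}$)
$k{\left(J,G \right)} = 0$ ($k{\left(J,G \right)} = 3 \left(11 - 11\right) = 3 \cdot 0 = 0$)
$n = 366$ ($n = 3 + 3 \cdot 11^{2} = 3 + 3 \cdot 121 = 3 + 363 = 366$)
$h = 3 \sqrt{2}$ ($h = \sqrt{\left(-3\right) \left(-6\right) + 0} = \sqrt{18 + 0} = \sqrt{18} = 3 \sqrt{2} \approx 4.2426$)
$h n = 3 \sqrt{2} \cdot 366 = 1098 \sqrt{2}$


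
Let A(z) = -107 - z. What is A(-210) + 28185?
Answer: 28288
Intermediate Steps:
A(-210) + 28185 = (-107 - 1*(-210)) + 28185 = (-107 + 210) + 28185 = 103 + 28185 = 28288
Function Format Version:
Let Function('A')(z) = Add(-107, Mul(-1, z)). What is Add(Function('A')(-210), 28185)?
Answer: 28288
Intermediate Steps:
Add(Function('A')(-210), 28185) = Add(Add(-107, Mul(-1, -210)), 28185) = Add(Add(-107, 210), 28185) = Add(103, 28185) = 28288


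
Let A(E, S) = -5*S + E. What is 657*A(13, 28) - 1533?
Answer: -84972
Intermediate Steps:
A(E, S) = E - 5*S
657*A(13, 28) - 1533 = 657*(13 - 5*28) - 1533 = 657*(13 - 140) - 1533 = 657*(-127) - 1533 = -83439 - 1533 = -84972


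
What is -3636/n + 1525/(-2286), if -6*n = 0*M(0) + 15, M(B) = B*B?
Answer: 16616167/11430 ≈ 1453.7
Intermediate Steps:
M(B) = B²
n = -5/2 (n = -(0*0² + 15)/6 = -(0*0 + 15)/6 = -(0 + 15)/6 = -⅙*15 = -5/2 ≈ -2.5000)
-3636/n + 1525/(-2286) = -3636/(-5/2) + 1525/(-2286) = -3636*(-⅖) + 1525*(-1/2286) = 7272/5 - 1525/2286 = 16616167/11430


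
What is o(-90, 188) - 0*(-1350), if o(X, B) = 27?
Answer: 27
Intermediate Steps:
o(-90, 188) - 0*(-1350) = 27 - 0*(-1350) = 27 - 1*0 = 27 + 0 = 27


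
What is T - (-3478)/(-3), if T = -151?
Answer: -3931/3 ≈ -1310.3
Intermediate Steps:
T - (-3478)/(-3) = -151 - (-3478)/(-3) = -151 - (-3478)*(-1)/3 = -151 - 74*47/3 = -151 - 3478/3 = -3931/3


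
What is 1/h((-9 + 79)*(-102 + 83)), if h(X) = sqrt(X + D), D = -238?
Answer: -I*sqrt(2)/56 ≈ -0.025254*I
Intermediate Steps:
h(X) = sqrt(-238 + X) (h(X) = sqrt(X - 238) = sqrt(-238 + X))
1/h((-9 + 79)*(-102 + 83)) = 1/(sqrt(-238 + (-9 + 79)*(-102 + 83))) = 1/(sqrt(-238 + 70*(-19))) = 1/(sqrt(-238 - 1330)) = 1/(sqrt(-1568)) = 1/(28*I*sqrt(2)) = -I*sqrt(2)/56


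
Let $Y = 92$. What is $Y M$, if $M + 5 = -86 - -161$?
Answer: $6440$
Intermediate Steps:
$M = 70$ ($M = -5 - -75 = -5 + \left(-86 + 161\right) = -5 + 75 = 70$)
$Y M = 92 \cdot 70 = 6440$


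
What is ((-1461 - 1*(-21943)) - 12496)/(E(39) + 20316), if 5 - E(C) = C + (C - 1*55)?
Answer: 1331/3383 ≈ 0.39344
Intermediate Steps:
E(C) = 60 - 2*C (E(C) = 5 - (C + (C - 1*55)) = 5 - (C + (C - 55)) = 5 - (C + (-55 + C)) = 5 - (-55 + 2*C) = 5 + (55 - 2*C) = 60 - 2*C)
((-1461 - 1*(-21943)) - 12496)/(E(39) + 20316) = ((-1461 - 1*(-21943)) - 12496)/((60 - 2*39) + 20316) = ((-1461 + 21943) - 12496)/((60 - 78) + 20316) = (20482 - 12496)/(-18 + 20316) = 7986/20298 = 7986*(1/20298) = 1331/3383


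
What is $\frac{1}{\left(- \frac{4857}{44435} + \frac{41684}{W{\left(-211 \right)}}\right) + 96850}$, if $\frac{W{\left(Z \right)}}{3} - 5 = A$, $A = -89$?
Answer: $\frac{2799405}{270659011124} \approx 1.0343 \cdot 10^{-5}$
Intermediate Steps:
$W{\left(Z \right)} = -252$ ($W{\left(Z \right)} = 15 + 3 \left(-89\right) = 15 - 267 = -252$)
$\frac{1}{\left(- \frac{4857}{44435} + \frac{41684}{W{\left(-211 \right)}}\right) + 96850} = \frac{1}{\left(- \frac{4857}{44435} + \frac{41684}{-252}\right) + 96850} = \frac{1}{\left(\left(-4857\right) \frac{1}{44435} + 41684 \left(- \frac{1}{252}\right)\right) + 96850} = \frac{1}{\left(- \frac{4857}{44435} - \frac{10421}{63}\right) + 96850} = \frac{1}{- \frac{463363126}{2799405} + 96850} = \frac{1}{\frac{270659011124}{2799405}} = \frac{2799405}{270659011124}$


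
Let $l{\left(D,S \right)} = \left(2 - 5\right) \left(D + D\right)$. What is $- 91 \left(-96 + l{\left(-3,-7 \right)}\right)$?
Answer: $7098$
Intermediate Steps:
$l{\left(D,S \right)} = - 6 D$ ($l{\left(D,S \right)} = - 3 \cdot 2 D = - 6 D$)
$- 91 \left(-96 + l{\left(-3,-7 \right)}\right) = - 91 \left(-96 - -18\right) = - 91 \left(-96 + 18\right) = \left(-91\right) \left(-78\right) = 7098$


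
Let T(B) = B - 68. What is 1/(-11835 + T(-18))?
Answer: -1/11921 ≈ -8.3886e-5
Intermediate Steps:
T(B) = -68 + B
1/(-11835 + T(-18)) = 1/(-11835 + (-68 - 18)) = 1/(-11835 - 86) = 1/(-11921) = -1/11921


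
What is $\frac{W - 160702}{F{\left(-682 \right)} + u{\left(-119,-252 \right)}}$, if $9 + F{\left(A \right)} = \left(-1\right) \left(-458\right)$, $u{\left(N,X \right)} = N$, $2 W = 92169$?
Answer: $- \frac{45847}{132} \approx -347.33$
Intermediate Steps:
$W = \frac{92169}{2}$ ($W = \frac{1}{2} \cdot 92169 = \frac{92169}{2} \approx 46085.0$)
$F{\left(A \right)} = 449$ ($F{\left(A \right)} = -9 - -458 = -9 + 458 = 449$)
$\frac{W - 160702}{F{\left(-682 \right)} + u{\left(-119,-252 \right)}} = \frac{\frac{92169}{2} - 160702}{449 - 119} = - \frac{229235}{2 \cdot 330} = \left(- \frac{229235}{2}\right) \frac{1}{330} = - \frac{45847}{132}$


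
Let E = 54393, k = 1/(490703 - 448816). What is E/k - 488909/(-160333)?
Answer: 365296228792712/160333 ≈ 2.2784e+9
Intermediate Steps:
k = 1/41887 ≈ 2.3874e-5
E/k - 488909/(-160333) = 54393/(1/41887) - 488909/(-160333) = 54393*41887 - 488909*(-1/160333) = 2278359591 + 488909/160333 = 365296228792712/160333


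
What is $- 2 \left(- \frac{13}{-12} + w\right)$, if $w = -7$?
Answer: $\frac{71}{6} \approx 11.833$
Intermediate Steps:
$- 2 \left(- \frac{13}{-12} + w\right) = - 2 \left(- \frac{13}{-12} - 7\right) = - 2 \left(\left(-13\right) \left(- \frac{1}{12}\right) - 7\right) = - 2 \left(\frac{13}{12} - 7\right) = \left(-2\right) \left(- \frac{71}{12}\right) = \frac{71}{6}$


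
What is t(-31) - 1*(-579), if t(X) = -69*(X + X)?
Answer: 4857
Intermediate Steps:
t(X) = -138*X
t(-31) - 1*(-579) = -138*(-31) - 1*(-579) = 4278 + 579 = 4857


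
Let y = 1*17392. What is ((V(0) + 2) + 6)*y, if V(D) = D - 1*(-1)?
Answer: 156528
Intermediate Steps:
V(D) = 1 + D (V(D) = D + 1 = 1 + D)
y = 17392
((V(0) + 2) + 6)*y = (((1 + 0) + 2) + 6)*17392 = ((1 + 2) + 6)*17392 = (3 + 6)*17392 = 9*17392 = 156528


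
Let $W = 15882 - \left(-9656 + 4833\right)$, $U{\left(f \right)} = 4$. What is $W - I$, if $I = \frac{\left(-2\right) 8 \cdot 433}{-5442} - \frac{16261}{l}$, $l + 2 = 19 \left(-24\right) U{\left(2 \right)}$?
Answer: $\frac{102823173485}{4968546} \approx 20695.0$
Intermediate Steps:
$l = -1826$ ($l = -2 + 19 \left(-24\right) 4 = -2 - 1824 = -1826$)
$I = \frac{50571445}{4968546}$ ($I = \frac{\left(-2\right) 8 \cdot 433}{-5442} - \frac{16261}{-1826} = \left(-2\right) 3464 \left(- \frac{1}{5442}\right) - - \frac{16261}{1826} = \left(-6928\right) \left(- \frac{1}{5442}\right) + \frac{16261}{1826} = \frac{3464}{2721} + \frac{16261}{1826} = \frac{50571445}{4968546} \approx 10.178$)
$W = 20705$ ($W = 15882 - -4823 = 15882 + 4823 = 20705$)
$W - I = 20705 - \frac{50571445}{4968546} = \frac{102823173485}{4968546}$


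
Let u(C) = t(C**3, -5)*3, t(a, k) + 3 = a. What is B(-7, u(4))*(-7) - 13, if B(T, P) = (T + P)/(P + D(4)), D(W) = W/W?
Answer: -453/23 ≈ -19.696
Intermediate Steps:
t(a, k) = -3 + a
D(W) = 1
u(C) = -9 + 3*C**3 (u(C) = (-3 + C**3)*3 = -9 + 3*C**3)
B(T, P) = (P + T)/(1 + P) (B(T, P) = (T + P)/(P + 1) = (P + T)/(1 + P))
B(-7, u(4))*(-7) - 13 = (((-9 + 3*4**3) - 7)/(1 + (-9 + 3*4**3)))*(-7) - 13 = (((-9 + 3*64) - 7)/(1 + (-9 + 3*64)))*(-7) - 13 = (((-9 + 192) - 7)/(1 + (-9 + 192)))*(-7) - 13 = ((183 - 7)/(1 + 183))*(-7) - 13 = (176/184)*(-7) - 13 = ((1/184)*176)*(-7) - 13 = (22/23)*(-7) - 13 = -154/23 - 13 = -453/23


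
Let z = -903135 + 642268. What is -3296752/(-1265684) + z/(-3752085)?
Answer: 3174967228987/1187238487785 ≈ 2.6742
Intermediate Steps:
z = -260867
-3296752/(-1265684) + z/(-3752085) = -3296752/(-1265684) - 260867/(-3752085) = -3296752*(-1/1265684) - 260867*(-1/3752085) = 824188/316421 + 260867/3752085 = 3174967228987/1187238487785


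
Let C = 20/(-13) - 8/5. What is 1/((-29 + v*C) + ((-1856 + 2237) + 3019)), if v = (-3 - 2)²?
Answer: 13/42803 ≈ 0.00030372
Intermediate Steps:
C = -204/65 (C = 20*(-1/13) - 8*⅕ = -20/13 - 8/5 = -204/65 ≈ -3.1385)
v = 25 (v = (-5)² = 25)
1/((-29 + v*C) + ((-1856 + 2237) + 3019)) = 1/((-29 + 25*(-204/65)) + ((-1856 + 2237) + 3019)) = 1/((-29 - 1020/13) + (381 + 3019)) = 1/(-1397/13 + 3400) = 1/(42803/13) = 13/42803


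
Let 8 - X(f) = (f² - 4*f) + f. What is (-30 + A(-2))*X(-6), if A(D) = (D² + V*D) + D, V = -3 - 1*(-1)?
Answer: 1104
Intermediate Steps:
V = -2 (V = -3 + 1 = -2)
X(f) = 8 - f² + 3*f (X(f) = 8 - ((f² - 4*f) + f) = 8 - (f² - 3*f) = 8 + (-f² + 3*f) = 8 - f² + 3*f)
A(D) = D² - D (A(D) = (D² - 2*D) + D = D² - D)
(-30 + A(-2))*X(-6) = (-30 - 2*(-1 - 2))*(8 - 1*(-6)² + 3*(-6)) = (-30 - 2*(-3))*(8 - 1*36 - 18) = (-30 + 6)*(8 - 36 - 18) = -24*(-46) = 1104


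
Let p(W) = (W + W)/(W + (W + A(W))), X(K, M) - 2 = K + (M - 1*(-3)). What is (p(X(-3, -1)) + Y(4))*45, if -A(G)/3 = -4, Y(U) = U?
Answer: 1305/7 ≈ 186.43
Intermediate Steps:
X(K, M) = 5 + K + M (X(K, M) = 2 + (K + (M - 1*(-3))) = 2 + (K + (M + 3)) = 2 + (K + (3 + M)) = 2 + (3 + K + M) = 5 + K + M)
A(G) = 12 (A(G) = -3*(-4) = 12)
p(W) = 2*W/(12 + 2*W) (p(W) = (W + W)/(W + (W + 12)) = (2*W)/(W + (12 + W)) = (2*W)/(12 + 2*W) = 2*W/(12 + 2*W))
(p(X(-3, -1)) + Y(4))*45 = ((5 - 3 - 1)/(6 + (5 - 3 - 1)) + 4)*45 = (1/(6 + 1) + 4)*45 = (1/7 + 4)*45 = (1*(⅐) + 4)*45 = (⅐ + 4)*45 = (29/7)*45 = 1305/7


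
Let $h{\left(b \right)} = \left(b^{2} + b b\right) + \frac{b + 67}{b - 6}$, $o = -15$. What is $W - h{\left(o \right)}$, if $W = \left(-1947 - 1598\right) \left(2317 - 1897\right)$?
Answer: $- \frac{31276298}{21} \approx -1.4893 \cdot 10^{6}$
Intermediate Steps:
$h{\left(b \right)} = 2 b^{2} + \frac{67 + b}{-6 + b}$ ($h{\left(b \right)} = \left(b^{2} + b^{2}\right) + \frac{67 + b}{-6 + b} = 2 b^{2} + \frac{67 + b}{-6 + b}$)
$W = -1488900$ ($W = \left(-3545\right) 420 = -1488900$)
$W - h{\left(o \right)} = -1488900 - \frac{67 - 15 - 12 \left(-15\right)^{2} + 2 \left(-15\right)^{3}}{-6 - 15} = -1488900 - \frac{67 - 15 - 2700 + 2 \left(-3375\right)}{-21} = -1488900 - - \frac{67 - 15 - 2700 - 6750}{21} = -1488900 - \left(- \frac{1}{21}\right) \left(-9398\right) = -1488900 - \frac{9398}{21} = - \frac{31276298}{21}$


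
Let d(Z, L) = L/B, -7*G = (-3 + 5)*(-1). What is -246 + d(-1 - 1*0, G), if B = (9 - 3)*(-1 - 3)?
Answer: -20665/84 ≈ -246.01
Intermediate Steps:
G = 2/7 (G = -(-3 + 5)*(-1)/7 = -2*(-1)/7 = -⅐*(-2) = 2/7 ≈ 0.28571)
B = -24 (B = 6*(-4) = -24)
d(Z, L) = -L/24 (d(Z, L) = L/(-24) = L*(-1/24) = -L/24)
-246 + d(-1 - 1*0, G) = -246 - 1/24*2/7 = -246 - 1/84 = -20665/84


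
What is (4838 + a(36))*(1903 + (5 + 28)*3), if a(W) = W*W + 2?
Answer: 12284272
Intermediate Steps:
a(W) = 2 + W² (a(W) = W² + 2 = 2 + W²)
(4838 + a(36))*(1903 + (5 + 28)*3) = (4838 + (2 + 36²))*(1903 + (5 + 28)*3) = (4838 + (2 + 1296))*(1903 + 33*3) = (4838 + 1298)*(1903 + 99) = 6136*2002 = 12284272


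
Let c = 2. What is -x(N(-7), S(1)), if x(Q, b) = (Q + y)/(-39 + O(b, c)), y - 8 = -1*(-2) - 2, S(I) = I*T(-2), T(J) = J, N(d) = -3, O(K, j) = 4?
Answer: 1/7 ≈ 0.14286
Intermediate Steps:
S(I) = -2*I (S(I) = I*(-2) = -2*I)
y = 8 (y = 8 + (-1*(-2) - 2) = 8 + (2 - 2) = 8 + 0 = 8)
x(Q, b) = -8/35 - Q/35 (x(Q, b) = (Q + 8)/(-39 + 4) = (8 + Q)/(-35) = (8 + Q)*(-1/35) = -8/35 - Q/35)
-x(N(-7), S(1)) = -(-8/35 - 1/35*(-3)) = -(-8/35 + 3/35) = -1*(-1/7) = 1/7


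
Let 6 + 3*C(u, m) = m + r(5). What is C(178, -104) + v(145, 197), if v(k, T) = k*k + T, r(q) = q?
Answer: 21187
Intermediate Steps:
v(k, T) = T + k**2 (v(k, T) = k**2 + T = T + k**2)
C(u, m) = -1/3 + m/3 (C(u, m) = -2 + (m + 5)/3 = -2 + (5 + m)/3 = -2 + (5/3 + m/3) = -1/3 + m/3)
C(178, -104) + v(145, 197) = (-1/3 + (1/3)*(-104)) + (197 + 145**2) = (-1/3 - 104/3) + (197 + 21025) = -35 + 21222 = 21187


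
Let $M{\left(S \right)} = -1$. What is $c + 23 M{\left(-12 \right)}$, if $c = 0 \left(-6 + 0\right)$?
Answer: $-23$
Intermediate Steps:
$c = 0$ ($c = 0 \left(-6\right) = 0$)
$c + 23 M{\left(-12 \right)} = 0 + 23 \left(-1\right) = 0 - 23 = -23$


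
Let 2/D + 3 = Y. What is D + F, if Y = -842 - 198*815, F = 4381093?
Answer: 710679000993/162215 ≈ 4.3811e+6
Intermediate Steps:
Y = -162212 (Y = -842 - 161370 = -162212)
D = -2/162215 (D = 2/(-3 - 162212) = 2/(-162215) = 2*(-1/162215) = -2/162215 ≈ -1.2329e-5)
D + F = -2/162215 + 4381093 = 710679000993/162215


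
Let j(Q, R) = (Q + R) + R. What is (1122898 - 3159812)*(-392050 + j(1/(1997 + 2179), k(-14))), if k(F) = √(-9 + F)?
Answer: 1667418614147143/2088 - 4073828*I*√23 ≈ 7.9857e+11 - 1.9537e+7*I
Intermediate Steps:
j(Q, R) = Q + 2*R
(1122898 - 3159812)*(-392050 + j(1/(1997 + 2179), k(-14))) = (1122898 - 3159812)*(-392050 + (1/(1997 + 2179) + 2*√(-9 - 14))) = -2036914*(-392050 + (1/4176 + 2*√(-23))) = -2036914*(-392050 + (1/4176 + 2*(I*√23))) = -2036914*(-392050 + (1/4176 + 2*I*√23)) = -2036914*(-1637200799/4176 + 2*I*√23) = 1667418614147143/2088 - 4073828*I*√23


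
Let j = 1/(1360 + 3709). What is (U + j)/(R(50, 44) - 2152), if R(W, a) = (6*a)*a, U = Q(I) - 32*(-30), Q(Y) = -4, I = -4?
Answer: 4845965/47973016 ≈ 0.10101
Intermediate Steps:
j = 1/5069 ≈ 0.00019728
U = 956 (U = -4 - 32*(-30) = -4 + 960 = 956)
R(W, a) = 6*a²
(U + j)/(R(50, 44) - 2152) = (956 + 1/5069)/(6*44² - 2152) = 4845965/(5069*(6*1936 - 2152)) = 4845965/(5069*(11616 - 2152)) = (4845965/5069)/9464 = (4845965/5069)*(1/9464) = 4845965/47973016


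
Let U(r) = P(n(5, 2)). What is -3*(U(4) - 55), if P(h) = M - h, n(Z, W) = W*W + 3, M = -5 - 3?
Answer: 210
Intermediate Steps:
M = -8
n(Z, W) = 3 + W**2 (n(Z, W) = W**2 + 3 = 3 + W**2)
P(h) = -8 - h
U(r) = -15 (U(r) = -8 - (3 + 2**2) = -8 - (3 + 4) = -8 - 1*7 = -8 - 7 = -15)
-3*(U(4) - 55) = -3*(-15 - 55) = -3*(-70) = 210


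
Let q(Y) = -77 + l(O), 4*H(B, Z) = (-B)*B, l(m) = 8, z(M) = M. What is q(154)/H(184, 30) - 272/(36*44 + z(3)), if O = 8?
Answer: -4145/25392 ≈ -0.16324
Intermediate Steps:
H(B, Z) = -B²/4 (H(B, Z) = ((-B)*B)/4 = (-B²)/4 = -B²/4)
q(Y) = -69 (q(Y) = -77 + 8 = -69)
q(154)/H(184, 30) - 272/(36*44 + z(3)) = -69/((-¼*184²)) - 272/(36*44 + 3) = -69/((-¼*33856)) - 272/(1584 + 3) = -69/(-8464) - 272/1587 = -69*(-1/8464) - 272*1/1587 = 3/368 - 272/1587 = -4145/25392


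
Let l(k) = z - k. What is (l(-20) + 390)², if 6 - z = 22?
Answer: 155236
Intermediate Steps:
z = -16 (z = 6 - 1*22 = 6 - 22 = -16)
l(k) = -16 - k
(l(-20) + 390)² = ((-16 - 1*(-20)) + 390)² = ((-16 + 20) + 390)² = (4 + 390)² = 394² = 155236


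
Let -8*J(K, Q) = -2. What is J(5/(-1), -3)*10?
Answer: 5/2 ≈ 2.5000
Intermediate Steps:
J(K, Q) = ¼ (J(K, Q) = -⅛*(-2) = ¼)
J(5/(-1), -3)*10 = (¼)*10 = 5/2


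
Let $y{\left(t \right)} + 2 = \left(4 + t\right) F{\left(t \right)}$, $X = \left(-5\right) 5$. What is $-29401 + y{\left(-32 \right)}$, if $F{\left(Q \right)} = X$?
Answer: $-28703$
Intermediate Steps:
$X = -25$
$F{\left(Q \right)} = -25$
$y{\left(t \right)} = -102 - 25 t$ ($y{\left(t \right)} = -2 + \left(4 + t\right) \left(-25\right) = -2 - \left(100 + 25 t\right) = -102 - 25 t$)
$-29401 + y{\left(-32 \right)} = -29401 - -698 = -29401 + \left(-102 + 800\right) = -29401 + 698 = -28703$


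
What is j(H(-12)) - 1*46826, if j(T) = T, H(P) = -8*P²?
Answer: -47978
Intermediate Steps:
j(H(-12)) - 1*46826 = -8*(-12)² - 1*46826 = -8*144 - 46826 = -1152 - 46826 = -47978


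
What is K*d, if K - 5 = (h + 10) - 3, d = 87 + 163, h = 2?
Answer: 3500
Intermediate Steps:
d = 250
K = 14 (K = 5 + ((2 + 10) - 3) = 5 + (12 - 3) = 5 + 9 = 14)
K*d = 14*250 = 3500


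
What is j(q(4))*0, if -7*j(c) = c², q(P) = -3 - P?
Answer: 0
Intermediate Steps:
j(c) = -c²/7
j(q(4))*0 = -(-3 - 1*4)²/7*0 = -(-3 - 4)²/7*0 = -⅐*(-7)²*0 = -⅐*49*0 = -7*0 = 0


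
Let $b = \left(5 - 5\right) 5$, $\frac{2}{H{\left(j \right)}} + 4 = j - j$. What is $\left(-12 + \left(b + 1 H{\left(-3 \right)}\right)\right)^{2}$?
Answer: $\frac{625}{4} \approx 156.25$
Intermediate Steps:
$H{\left(j \right)} = - \frac{1}{2}$ ($H{\left(j \right)} = \frac{2}{-4 + \left(j - j\right)} = \frac{2}{-4 + 0} = \frac{2}{-4} = 2 \left(- \frac{1}{4}\right) = - \frac{1}{2}$)
$b = 0$ ($b = 0 \cdot 5 = 0$)
$\left(-12 + \left(b + 1 H{\left(-3 \right)}\right)\right)^{2} = \left(-12 + \left(0 + 1 \left(- \frac{1}{2}\right)\right)\right)^{2} = \left(-12 + \left(0 - \frac{1}{2}\right)\right)^{2} = \left(-12 - \frac{1}{2}\right)^{2} = \left(- \frac{25}{2}\right)^{2} = \frac{625}{4}$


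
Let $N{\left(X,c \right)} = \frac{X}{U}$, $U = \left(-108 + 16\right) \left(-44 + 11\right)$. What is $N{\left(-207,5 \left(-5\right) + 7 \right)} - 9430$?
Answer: $- \frac{414923}{44} \approx -9430.1$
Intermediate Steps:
$U = 3036$ ($U = \left(-92\right) \left(-33\right) = 3036$)
$N{\left(X,c \right)} = \frac{X}{3036}$
$N{\left(-207,5 \left(-5\right) + 7 \right)} - 9430 = \frac{1}{3036} \left(-207\right) - 9430 = - \frac{3}{44} - 9430 = - \frac{414923}{44}$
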